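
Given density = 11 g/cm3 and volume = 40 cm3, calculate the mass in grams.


Using mass = density * volume
Density = 11 g/cm3
Volume = 40 cm3
Mass = 11 * 40
= 440 g

440


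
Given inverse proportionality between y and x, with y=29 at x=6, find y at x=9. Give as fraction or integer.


Inverse proportion: y = k/x
Find k: k = 6 * 29 = 174
Compute y at x=9: y = 174/9
y = 58/3

58/3


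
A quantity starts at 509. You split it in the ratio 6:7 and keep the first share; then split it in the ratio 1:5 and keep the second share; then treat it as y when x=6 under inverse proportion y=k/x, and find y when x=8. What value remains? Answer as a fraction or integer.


Start with 509.
Step 1: Split 6:7, first share = 509 * 6/13 = 3054/13
Step 2: Split 1:5, second share = 3054/13 * 5/6 = 2545/13
Step 3: Inverse prop: k = (2545/13)*6; new y = k/8 = 2545/13*6/8 = 7635/52
Final result = 7635/52

7635/52


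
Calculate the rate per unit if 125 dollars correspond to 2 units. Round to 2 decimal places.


Total dollars = 125
Number of units = 2
Unit rate = 125 / 2
= 62.50 dollars per unit

62.50


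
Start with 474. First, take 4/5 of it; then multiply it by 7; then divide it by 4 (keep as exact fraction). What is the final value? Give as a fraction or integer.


Start with 474.
Step 1: Take 4/5: 474 * 4/5 = 1896/5
Step 2: Multiply by 7: 1896/5 * 7 = 13272/5
Step 3: Divide by 4: 13272/5 / 4 = 3318/5
Final result = 3318/5

3318/5


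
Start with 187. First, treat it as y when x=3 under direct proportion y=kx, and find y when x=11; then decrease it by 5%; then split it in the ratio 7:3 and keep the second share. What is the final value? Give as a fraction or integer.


Start with 187.
Step 1: Direct prop: k = (187)/3; new y = k*11 = 187*11/3 = 2057/3
Step 2: Decrease by 5%: 2057/3 * 95/100 = 39083/60
Step 3: Split 7:3, second share = 39083/60 * 3/10 = 39083/200
Final result = 39083/200

39083/200


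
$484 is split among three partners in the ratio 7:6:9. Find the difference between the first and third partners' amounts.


Total parts = 7 + 6 + 9 = 22
Value per part = 484 / 22 = 22
Shares: 7*22=154, 6*22=132, 9*22=198
First share = 154, third share = 198
Difference = |154 - 198| = 44

44


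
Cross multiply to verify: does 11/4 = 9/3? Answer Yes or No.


Cross multiply to check 11/4 = 9/3
Left cross product: 11 * 3 = 33
Right cross product: 4 * 9 = 36
33 != 36
Not equal, so proportions differ => No

No


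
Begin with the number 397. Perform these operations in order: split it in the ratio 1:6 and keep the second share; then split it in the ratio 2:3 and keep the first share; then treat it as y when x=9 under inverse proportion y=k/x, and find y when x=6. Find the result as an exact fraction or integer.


Start with 397.
Step 1: Split 1:6, second share = 397 * 6/7 = 2382/7
Step 2: Split 2:3, first share = 2382/7 * 2/5 = 4764/35
Step 3: Inverse prop: k = (4764/35)*9; new y = k/6 = 4764/35*9/6 = 7146/35
Final result = 7146/35

7146/35


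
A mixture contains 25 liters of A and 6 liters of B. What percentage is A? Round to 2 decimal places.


Volume of A = 25 L
Volume of B = 6 L
Total volume = 25 + 6 = 31 L
Percentage of A = (25/31) * 100
= 80.65%

80.65


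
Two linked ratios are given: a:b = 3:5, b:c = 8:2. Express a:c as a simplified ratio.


Given a:b = 3:5 and b:c = 8:2
Make b consistent. Multiply first ratio by 8: a:b = 24:40
Multiply second ratio by 5: b:c = 40:10
Now b = 40 in both, so a:b:c = 24:40:10
Therefore a:c = 24:10
Simplify by GCD: a:c = 12:5

12:5


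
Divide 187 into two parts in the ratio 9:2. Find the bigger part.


Total parts = 9 + 2 = 11
Value per part = 187 / 11 = 17
First share = 9 * 17 = 153
Second share = 2 * 17 = 34
Larger share = 153

153


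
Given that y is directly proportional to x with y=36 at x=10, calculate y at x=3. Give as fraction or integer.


Direct proportion: y = kx
Find k: k = 36/10 = 18/5
Compute y at x=3: y = 18/5 * 3
y = 54/5

54/5


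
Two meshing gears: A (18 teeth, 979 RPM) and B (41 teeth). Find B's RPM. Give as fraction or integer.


Gear ratio: teeth_A * RPM_A = teeth_B * RPM_B
18 * 979 = 41 * RPM_B
17622 = 41 * RPM_B
RPM_B = 17622 / 41
RPM_B = 17622/41

17622/41


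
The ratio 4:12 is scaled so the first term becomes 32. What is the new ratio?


Original ratio: 4:12
First term target: 32
Scale factor = 32 / 4 = 8
Multiply second term: 12 * 8 = 96
Equivalent ratio = 32:96

32:96


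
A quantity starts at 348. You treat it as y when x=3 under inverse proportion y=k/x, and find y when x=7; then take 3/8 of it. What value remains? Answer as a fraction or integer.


Start with 348.
Step 1: Inverse prop: k = (348)*3; new y = k/7 = 348*3/7 = 1044/7
Step 2: Take 3/8: 1044/7 * 3/8 = 783/14
Final result = 783/14

783/14


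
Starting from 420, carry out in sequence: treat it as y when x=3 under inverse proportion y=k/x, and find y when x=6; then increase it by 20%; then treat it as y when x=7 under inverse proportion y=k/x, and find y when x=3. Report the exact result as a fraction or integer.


Start with 420.
Step 1: Inverse prop: k = (420)*3; new y = k/6 = 420*3/6 = 210
Step 2: Increase by 20%: 210 * 120/100 = 252
Step 3: Inverse prop: k = (252)*7; new y = k/3 = 252*7/3 = 588
Final result = 588

588


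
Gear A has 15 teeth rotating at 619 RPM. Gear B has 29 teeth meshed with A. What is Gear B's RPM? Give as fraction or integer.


Gear ratio: teeth_A * RPM_A = teeth_B * RPM_B
15 * 619 = 29 * RPM_B
9285 = 29 * RPM_B
RPM_B = 9285 / 29
RPM_B = 9285/29

9285/29


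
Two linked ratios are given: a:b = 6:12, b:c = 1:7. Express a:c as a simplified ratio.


Given a:b = 6:12 and b:c = 1:7
Make b consistent. Multiply first ratio by 1: a:b = 6:12
Multiply second ratio by 12: b:c = 12:84
Now b = 12 in both, so a:b:c = 6:12:84
Therefore a:c = 6:84
Simplify by GCD: a:c = 1:14

1:14


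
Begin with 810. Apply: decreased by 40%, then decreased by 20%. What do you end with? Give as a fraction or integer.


Start: 810
Step 1: decrease by 40% => multiply by 60/100
  810 * 60/100 = 486
Step 2: decrease by 20% => multiply by 80/100
  486 * 80/100 = 1944/5
Final value = 1944/5

1944/5


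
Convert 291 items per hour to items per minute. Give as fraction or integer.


Converting from per hour to per minute
Rate = 291 items per hour
Divide by 60: 291/60
= 97/20 items per minute

97/20


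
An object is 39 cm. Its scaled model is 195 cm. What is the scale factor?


Original length = 39 cm
Scaled length = 195 cm
Scale factor = 195 / 39
= 5

5


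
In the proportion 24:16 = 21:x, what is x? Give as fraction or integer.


Setting up: 24/16 = 21/x
Cross multiply: 24 * x = 16 * 21
24x = 336
x = 336/24
x = 14

14


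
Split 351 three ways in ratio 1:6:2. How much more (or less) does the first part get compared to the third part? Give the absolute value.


Total parts = 1 + 6 + 2 = 9
Value per part = 351 / 9 = 39
Shares: 1*39=39, 6*39=234, 2*39=78
First share = 39, third share = 78
Difference = |39 - 78| = 39

39


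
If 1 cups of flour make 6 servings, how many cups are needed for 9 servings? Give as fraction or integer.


Original: 1 cups for 6 servings
Target servings = 9
Scaling factor = 9/6
New amount = 1 * 9/6
= 9/6
= 3/2 cups

3/2


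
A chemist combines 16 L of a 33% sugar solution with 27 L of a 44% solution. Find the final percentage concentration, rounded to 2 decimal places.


Solute in mixture 1 = 33% of 16 L = 16*33/100 = 132/25 L
Solute in mixture 2 = 44% of 27 L = 27*44/100 = 297/25 L
Total solute = 132/25 + 297/25 = 429/25 L
Total volume = 16 + 27 = 43 L
Final concentration = 429/25/43 * 100 = 39.91%

39.91


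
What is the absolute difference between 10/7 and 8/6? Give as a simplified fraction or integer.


Simplify: 10/7 = 10/7 and 8/6 = 4/3
Find common denominator: LCD = 21
Convert: 30/21 and 28/21
Difference = |30 - 28|/21 = 2/21
Simplified = 2/21

2/21


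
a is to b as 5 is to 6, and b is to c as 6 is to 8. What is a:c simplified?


Given a:b = 5:6 and b:c = 6:8
Make b consistent. Multiply first ratio by 6: a:b = 30:36
Multiply second ratio by 6: b:c = 36:48
Now b = 36 in both, so a:b:c = 30:36:48
Therefore a:c = 30:48
Simplify by GCD: a:c = 5:8

5:8


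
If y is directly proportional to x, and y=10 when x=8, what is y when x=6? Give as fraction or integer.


Direct proportion: y = kx
Find k: k = 10/8 = 5/4
Compute y at x=6: y = 5/4 * 6
y = 15/2

15/2


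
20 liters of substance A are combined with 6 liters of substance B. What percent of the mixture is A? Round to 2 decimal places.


Volume of A = 20 L
Volume of B = 6 L
Total volume = 20 + 6 = 26 L
Percentage of A = (20/26) * 100
= 76.92%

76.92


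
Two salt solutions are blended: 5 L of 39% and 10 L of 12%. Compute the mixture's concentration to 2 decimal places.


Solute in mixture 1 = 39% of 5 L = 5*39/100 = 39/20 L
Solute in mixture 2 = 12% of 10 L = 10*12/100 = 6/5 L
Total solute = 39/20 + 6/5 = 63/20 L
Total volume = 5 + 10 = 15 L
Final concentration = 63/20/15 * 100 = 21.00%

21.00


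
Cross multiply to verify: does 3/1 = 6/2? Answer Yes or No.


Cross multiply to check 3/1 = 6/2
Left cross product: 3 * 2 = 6
Right cross product: 1 * 6 = 6
6 = 6
Equal, so proportions match => Yes

Yes


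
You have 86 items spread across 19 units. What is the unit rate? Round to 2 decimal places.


Total items = 86
Number of units = 19
Unit rate = 86 / 19
= 4.53 items per unit

4.53


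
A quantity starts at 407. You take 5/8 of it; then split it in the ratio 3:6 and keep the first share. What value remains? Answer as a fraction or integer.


Start with 407.
Step 1: Take 5/8: 407 * 5/8 = 2035/8
Step 2: Split 3:6, first share = 2035/8 * 3/9 = 2035/24
Final result = 2035/24

2035/24


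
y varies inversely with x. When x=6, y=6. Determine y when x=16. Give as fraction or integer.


Inverse proportion: y = k/x
Find k: k = 6 * 6 = 36
Compute y at x=16: y = 36/16
y = 9/4

9/4


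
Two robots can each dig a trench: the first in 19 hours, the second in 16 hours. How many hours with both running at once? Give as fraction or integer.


Rate of A = 1/19 job per hour
Rate of B = 1/16 job per hour
Combined rate = 1/19 + 1/16
Find common denominator: (16 + 19)/(19*16) = 35/304
Combined rate = 35/304 job per hour
Time together = 1 / (35/304) = 304/35 hours

304/35


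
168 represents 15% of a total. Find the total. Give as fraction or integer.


Given: 168 is 15% of the whole
Set up: 168 = 15/100 * whole
whole = 168 * 100 / 15
whole = 16800 / 15
whole = 1120

1120


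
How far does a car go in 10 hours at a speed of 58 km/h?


Using distance = speed * time
Speed = 58 km/h
Time = 10 hours
Distance = 58 * 10
= 580 km

580


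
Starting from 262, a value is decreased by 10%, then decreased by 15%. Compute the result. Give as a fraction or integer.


Start: 262
Step 1: decrease by 10% => multiply by 90/100
  262 * 90/100 = 1179/5
Step 2: decrease by 15% => multiply by 85/100
  1179/5 * 85/100 = 20043/100
Final value = 20043/100

20043/100


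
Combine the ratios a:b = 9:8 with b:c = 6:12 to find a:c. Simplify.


Given a:b = 9:8 and b:c = 6:12
Make b consistent. Multiply first ratio by 6: a:b = 54:48
Multiply second ratio by 8: b:c = 48:96
Now b = 48 in both, so a:b:c = 54:48:96
Therefore a:c = 54:96
Simplify by GCD: a:c = 9:16

9:16


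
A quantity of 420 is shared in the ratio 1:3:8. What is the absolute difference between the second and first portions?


Total parts = 1 + 3 + 8 = 12
Value per part = 420 / 12 = 35
Shares: 1*35=35, 3*35=105, 8*35=280
Second share = 105, first share = 35
Difference = |105 - 35| = 70

70


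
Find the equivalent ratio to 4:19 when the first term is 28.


Original ratio: 4:19
First term target: 28
Scale factor = 28 / 4 = 7
Multiply second term: 19 * 7 = 133
Equivalent ratio = 28:133

28:133


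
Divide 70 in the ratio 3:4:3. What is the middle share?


Ratio = 3:4:3
Total parts = 3 + 4 + 3 = 10
Value per part = 70 / 10 = 7
First share = 3 * 7 = 21
Middle share = 4 * 7 = 28
Third share = 3 * 7 = 21

28


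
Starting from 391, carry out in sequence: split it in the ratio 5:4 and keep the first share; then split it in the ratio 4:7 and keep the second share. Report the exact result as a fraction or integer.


Start with 391.
Step 1: Split 5:4, first share = 391 * 5/9 = 1955/9
Step 2: Split 4:7, second share = 1955/9 * 7/11 = 13685/99
Final result = 13685/99

13685/99


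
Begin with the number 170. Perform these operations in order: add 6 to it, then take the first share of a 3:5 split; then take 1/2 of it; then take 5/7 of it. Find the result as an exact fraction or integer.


Start with 170.
Step 1: Add 6: 170+6=176; split 3:5 first = 176*3/8 = 66
Step 2: Take 1/2: 66 * 1/2 = 33
Step 3: Take 5/7: 33 * 5/7 = 165/7
Final result = 165/7

165/7


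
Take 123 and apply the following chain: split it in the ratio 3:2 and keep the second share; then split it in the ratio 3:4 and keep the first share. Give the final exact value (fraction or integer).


Start with 123.
Step 1: Split 3:2, second share = 123 * 2/5 = 246/5
Step 2: Split 3:4, first share = 246/5 * 3/7 = 738/35
Final result = 738/35

738/35


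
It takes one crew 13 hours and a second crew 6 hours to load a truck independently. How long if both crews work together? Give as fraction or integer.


Rate of A = 1/13 job per hour
Rate of B = 1/6 job per hour
Combined rate = 1/13 + 1/6
Find common denominator: (6 + 13)/(13*6) = 19/78
Combined rate = 19/78 job per hour
Time together = 1 / (19/78) = 78/19 hours

78/19


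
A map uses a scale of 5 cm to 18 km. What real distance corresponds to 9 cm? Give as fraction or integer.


Map scale: 5 cm = 18 km
Measured distance on map = 9 cm
Set up proportion: 9 * 18 / 5
= 162 / 5
= 162/5 km

162/5


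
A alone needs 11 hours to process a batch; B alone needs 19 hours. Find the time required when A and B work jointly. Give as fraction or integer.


Rate of A = 1/11 job per hour
Rate of B = 1/19 job per hour
Combined rate = 1/11 + 1/19
Find common denominator: (19 + 11)/(11*19) = 30/209
Combined rate = 30/209 job per hour
Time together = 1 / (30/209) = 209/30 hours

209/30


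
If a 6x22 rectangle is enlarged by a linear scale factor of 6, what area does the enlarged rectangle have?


Original dimensions: 6 x 22
Enlargement factor = 6
New width = 6 * 6 = 36
New height = 22 * 6 = 132
New area = 36 * 132 = 4752

4752


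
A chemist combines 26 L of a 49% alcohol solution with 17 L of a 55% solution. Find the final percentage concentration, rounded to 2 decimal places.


Solute in mixture 1 = 49% of 26 L = 26*49/100 = 637/50 L
Solute in mixture 2 = 55% of 17 L = 17*55/100 = 187/20 L
Total solute = 637/50 + 187/20 = 2209/100 L
Total volume = 26 + 17 = 43 L
Final concentration = 2209/100/43 * 100 = 51.37%

51.37


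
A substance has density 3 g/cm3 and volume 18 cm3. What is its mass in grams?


Using mass = density * volume
Density = 3 g/cm3
Volume = 18 cm3
Mass = 3 * 18
= 54 g

54


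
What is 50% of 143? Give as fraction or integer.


Compute 50% of 143
Convert percentage: 50% = 50/100
Multiply: 143 * 50/100
= 7150/100
= 143/2

143/2


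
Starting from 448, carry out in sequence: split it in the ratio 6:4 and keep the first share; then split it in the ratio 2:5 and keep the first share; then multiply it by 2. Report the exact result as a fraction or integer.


Start with 448.
Step 1: Split 6:4, first share = 448 * 6/10 = 1344/5
Step 2: Split 2:5, first share = 1344/5 * 2/7 = 384/5
Step 3: Multiply by 2: 384/5 * 2 = 768/5
Final result = 768/5

768/5


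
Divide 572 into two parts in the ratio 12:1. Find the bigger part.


Total parts = 12 + 1 = 13
Value per part = 572 / 13 = 44
First share = 12 * 44 = 528
Second share = 1 * 44 = 44
Larger share = 528

528


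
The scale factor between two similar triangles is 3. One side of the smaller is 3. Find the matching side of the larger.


Similar triangles have proportional sides
Scale factor = 3
Smaller side = 3
Corresponding larger side = 3 * 3
= 9

9


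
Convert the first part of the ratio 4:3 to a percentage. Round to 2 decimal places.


Total parts = 4 + 3 = 7
First part fraction = 4/7
Percentage = (4/7) * 100
= 0.571429 * 100
= 57.14%

57.14


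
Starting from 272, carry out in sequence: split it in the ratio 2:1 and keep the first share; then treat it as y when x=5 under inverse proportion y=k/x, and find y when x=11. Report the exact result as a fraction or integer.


Start with 272.
Step 1: Split 2:1, first share = 272 * 2/3 = 544/3
Step 2: Inverse prop: k = (544/3)*5; new y = k/11 = 544/3*5/11 = 2720/33
Final result = 2720/33

2720/33


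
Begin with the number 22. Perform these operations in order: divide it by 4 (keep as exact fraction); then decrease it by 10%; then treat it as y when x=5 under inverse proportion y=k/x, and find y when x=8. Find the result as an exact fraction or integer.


Start with 22.
Step 1: Divide by 4: 22 / 4 = 11/2
Step 2: Decrease by 10%: 11/2 * 90/100 = 99/20
Step 3: Inverse prop: k = (99/20)*5; new y = k/8 = 99/20*5/8 = 99/32
Final result = 99/32

99/32


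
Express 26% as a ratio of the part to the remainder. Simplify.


Part = 26%, Remainder = 74%
Ratio = 26:74
GCD(26, 74) = 2
Simplify: 13:37 = 13:37

13:37


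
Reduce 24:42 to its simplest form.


Find GCD(24, 42)
GCD = 6
Divide both by 6: 24/6 = 4, 42/6 = 7
Simplified ratio = 4:7

4:7


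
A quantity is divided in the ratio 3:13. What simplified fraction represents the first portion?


Total parts = 3 + 13 = 16
First part fraction = 3/16
Simplify: 3/16 = 3/16

3/16


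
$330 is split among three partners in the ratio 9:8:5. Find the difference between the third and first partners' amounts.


Total parts = 9 + 8 + 5 = 22
Value per part = 330 / 22 = 15
Shares: 9*15=135, 8*15=120, 5*15=75
Third share = 75, first share = 135
Difference = |75 - 135| = 60

60


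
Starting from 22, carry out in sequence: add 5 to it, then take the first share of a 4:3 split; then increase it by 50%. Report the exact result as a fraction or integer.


Start with 22.
Step 1: Add 5: 22+5=27; split 4:3 first = 27*4/7 = 108/7
Step 2: Increase by 50%: 108/7 * 150/100 = 162/7
Final result = 162/7

162/7


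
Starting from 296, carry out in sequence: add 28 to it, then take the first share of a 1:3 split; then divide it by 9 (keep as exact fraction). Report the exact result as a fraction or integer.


Start with 296.
Step 1: Add 28: 296+28=324; split 1:3 first = 324*1/4 = 81
Step 2: Divide by 9: 81 / 9 = 9
Final result = 9

9


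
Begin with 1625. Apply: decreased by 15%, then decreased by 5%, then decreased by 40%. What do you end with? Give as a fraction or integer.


Start: 1625
Step 1: decrease by 15% => multiply by 85/100
  1625 * 85/100 = 5525/4
Step 2: decrease by 5% => multiply by 95/100
  5525/4 * 95/100 = 20995/16
Step 3: decrease by 40% => multiply by 60/100
  20995/16 * 60/100 = 12597/16
Final value = 12597/16

12597/16


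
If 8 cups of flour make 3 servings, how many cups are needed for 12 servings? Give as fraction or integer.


Original: 8 cups for 3 servings
Target servings = 12
Scaling factor = 12/3
New amount = 8 * 12/3
= 96/3
= 32 cups

32


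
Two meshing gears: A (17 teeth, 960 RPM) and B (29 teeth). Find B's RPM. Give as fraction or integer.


Gear ratio: teeth_A * RPM_A = teeth_B * RPM_B
17 * 960 = 29 * RPM_B
16320 = 29 * RPM_B
RPM_B = 16320 / 29
RPM_B = 16320/29

16320/29


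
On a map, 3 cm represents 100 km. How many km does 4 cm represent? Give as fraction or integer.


Map scale: 3 cm = 100 km
Measured distance on map = 4 cm
Set up proportion: 4 * 100 / 3
= 400 / 3
= 400/3 km

400/3


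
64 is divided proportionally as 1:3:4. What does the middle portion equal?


Ratio = 1:3:4
Total parts = 1 + 3 + 4 = 8
Value per part = 64 / 8 = 8
First share = 1 * 8 = 8
Middle share = 3 * 8 = 24
Third share = 4 * 8 = 32

24


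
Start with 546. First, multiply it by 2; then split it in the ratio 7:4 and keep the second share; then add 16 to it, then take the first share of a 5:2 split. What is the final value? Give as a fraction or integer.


Start with 546.
Step 1: Multiply by 2: 546 * 2 = 1092
Step 2: Split 7:4, second share = 1092 * 4/11 = 4368/11
Step 3: Add 16: 4368/11+16=4544/11; split 5:2 first = 4544/11*5/7 = 22720/77
Final result = 22720/77

22720/77


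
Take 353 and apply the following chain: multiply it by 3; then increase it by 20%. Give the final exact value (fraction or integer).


Start with 353.
Step 1: Multiply by 3: 353 * 3 = 1059
Step 2: Increase by 20%: 1059 * 120/100 = 6354/5
Final result = 6354/5

6354/5


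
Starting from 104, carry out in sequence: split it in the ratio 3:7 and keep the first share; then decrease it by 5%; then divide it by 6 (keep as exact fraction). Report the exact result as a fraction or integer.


Start with 104.
Step 1: Split 3:7, first share = 104 * 3/10 = 156/5
Step 2: Decrease by 5%: 156/5 * 95/100 = 741/25
Step 3: Divide by 6: 741/25 / 6 = 247/50
Final result = 247/50

247/50


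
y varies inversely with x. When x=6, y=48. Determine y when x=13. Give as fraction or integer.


Inverse proportion: y = k/x
Find k: k = 6 * 48 = 288
Compute y at x=13: y = 288/13
y = 288/13

288/13


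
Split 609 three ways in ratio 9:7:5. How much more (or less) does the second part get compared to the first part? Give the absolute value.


Total parts = 9 + 7 + 5 = 21
Value per part = 609 / 21 = 29
Shares: 9*29=261, 7*29=203, 5*29=145
Second share = 203, first share = 261
Difference = |203 - 261| = 58

58


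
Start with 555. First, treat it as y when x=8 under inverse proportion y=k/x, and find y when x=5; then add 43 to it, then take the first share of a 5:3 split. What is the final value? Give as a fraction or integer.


Start with 555.
Step 1: Inverse prop: k = (555)*8; new y = k/5 = 555*8/5 = 888
Step 2: Add 43: 888+43=931; split 5:3 first = 931*5/8 = 4655/8
Final result = 4655/8

4655/8


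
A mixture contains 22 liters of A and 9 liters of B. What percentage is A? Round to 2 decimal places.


Volume of A = 22 L
Volume of B = 9 L
Total volume = 22 + 9 = 31 L
Percentage of A = (22/31) * 100
= 70.97%

70.97


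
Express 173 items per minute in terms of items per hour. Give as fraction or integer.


Converting from per minute to per hour
Rate = 173 items per minute
Multiply by 60: 173 * 60
= 10380 items per hour

10380


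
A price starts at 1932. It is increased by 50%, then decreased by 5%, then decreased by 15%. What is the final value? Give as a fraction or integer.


Start: 1932
Step 1: increase by 50% => multiply by 150/100
  1932 * 150/100 = 2898
Step 2: decrease by 5% => multiply by 95/100
  2898 * 95/100 = 27531/10
Step 3: decrease by 15% => multiply by 85/100
  27531/10 * 85/100 = 468027/200
Final value = 468027/200

468027/200


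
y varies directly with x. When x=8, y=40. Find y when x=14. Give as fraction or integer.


Direct proportion: y = kx
Find k: k = 40/8 = 5
Compute y at x=14: y = 5 * 14
y = 70

70


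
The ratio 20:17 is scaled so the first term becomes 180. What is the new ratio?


Original ratio: 20:17
First term target: 180
Scale factor = 180 / 20 = 9
Multiply second term: 17 * 9 = 153
Equivalent ratio = 180:153

180:153


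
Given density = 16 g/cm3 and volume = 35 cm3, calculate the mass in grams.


Using mass = density * volume
Density = 16 g/cm3
Volume = 35 cm3
Mass = 16 * 35
= 560 g

560


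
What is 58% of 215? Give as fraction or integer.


Compute 58% of 215
Convert percentage: 58% = 58/100
Multiply: 215 * 58/100
= 12470/100
= 1247/10

1247/10


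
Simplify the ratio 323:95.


Find GCD(323, 95)
GCD = 19
Divide both by 19: 323/19 = 17, 95/19 = 5
Simplified ratio = 17:5

17:5


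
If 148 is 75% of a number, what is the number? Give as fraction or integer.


Given: 148 is 75% of the whole
Set up: 148 = 75/100 * whole
whole = 148 * 100 / 75
whole = 14800 / 75
whole = 592/3

592/3


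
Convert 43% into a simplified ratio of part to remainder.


Part = 43%, Remainder = 57%
Ratio = 43:57
GCD(43, 57) = 1
Simplify: 43:57 = 43:57

43:57


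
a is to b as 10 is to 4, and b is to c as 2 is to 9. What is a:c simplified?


Given a:b = 10:4 and b:c = 2:9
Make b consistent. Multiply first ratio by 2: a:b = 20:8
Multiply second ratio by 4: b:c = 8:36
Now b = 8 in both, so a:b:c = 20:8:36
Therefore a:c = 20:36
Simplify by GCD: a:c = 5:9

5:9


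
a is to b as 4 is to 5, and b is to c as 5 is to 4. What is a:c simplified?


Given a:b = 4:5 and b:c = 5:4
Make b consistent. Multiply first ratio by 5: a:b = 20:25
Multiply second ratio by 5: b:c = 25:20
Now b = 25 in both, so a:b:c = 20:25:20
Therefore a:c = 20:20
Simplify by GCD: a:c = 1:1

1:1


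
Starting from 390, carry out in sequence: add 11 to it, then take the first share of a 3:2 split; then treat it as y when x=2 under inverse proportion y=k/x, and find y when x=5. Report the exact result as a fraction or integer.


Start with 390.
Step 1: Add 11: 390+11=401; split 3:2 first = 401*3/5 = 1203/5
Step 2: Inverse prop: k = (1203/5)*2; new y = k/5 = 1203/5*2/5 = 2406/25
Final result = 2406/25

2406/25


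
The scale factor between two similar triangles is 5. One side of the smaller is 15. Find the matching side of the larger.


Similar triangles have proportional sides
Scale factor = 5
Smaller side = 15
Corresponding larger side = 15 * 5
= 75

75


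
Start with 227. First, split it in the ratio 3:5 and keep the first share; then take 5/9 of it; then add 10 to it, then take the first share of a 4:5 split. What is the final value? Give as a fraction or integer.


Start with 227.
Step 1: Split 3:5, first share = 227 * 3/8 = 681/8
Step 2: Take 5/9: 681/8 * 5/9 = 1135/24
Step 3: Add 10: 1135/24+10=1375/24; split 4:5 first = 1375/24*4/9 = 1375/54
Final result = 1375/54

1375/54


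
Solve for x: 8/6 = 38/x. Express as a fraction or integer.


Setting up: 8/6 = 38/x
Cross multiply: 8 * x = 6 * 38
8x = 228
x = 228/8
x = 57/2

57/2


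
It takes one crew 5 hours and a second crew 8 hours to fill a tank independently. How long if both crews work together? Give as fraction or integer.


Rate of A = 1/5 job per hour
Rate of B = 1/8 job per hour
Combined rate = 1/5 + 1/8
Find common denominator: (8 + 5)/(5*8) = 13/40
Combined rate = 13/40 job per hour
Time together = 1 / (13/40) = 40/13 hours

40/13


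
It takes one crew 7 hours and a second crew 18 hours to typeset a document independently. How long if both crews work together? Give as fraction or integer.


Rate of A = 1/7 job per hour
Rate of B = 1/18 job per hour
Combined rate = 1/7 + 1/18
Find common denominator: (18 + 7)/(7*18) = 25/126
Combined rate = 25/126 job per hour
Time together = 1 / (25/126) = 126/25 hours

126/25


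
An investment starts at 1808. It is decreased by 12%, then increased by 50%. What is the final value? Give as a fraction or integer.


Start: 1808
Step 1: decrease by 12% => multiply by 88/100
  1808 * 88/100 = 39776/25
Step 2: increase by 50% => multiply by 150/100
  39776/25 * 150/100 = 59664/25
Final value = 59664/25

59664/25


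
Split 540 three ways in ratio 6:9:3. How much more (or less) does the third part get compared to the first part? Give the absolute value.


Total parts = 6 + 9 + 3 = 18
Value per part = 540 / 18 = 30
Shares: 6*30=180, 9*30=270, 3*30=90
Third share = 90, first share = 180
Difference = |90 - 180| = 90

90


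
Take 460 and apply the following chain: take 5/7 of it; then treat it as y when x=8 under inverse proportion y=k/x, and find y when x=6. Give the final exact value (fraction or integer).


Start with 460.
Step 1: Take 5/7: 460 * 5/7 = 2300/7
Step 2: Inverse prop: k = (2300/7)*8; new y = k/6 = 2300/7*8/6 = 9200/21
Final result = 9200/21

9200/21


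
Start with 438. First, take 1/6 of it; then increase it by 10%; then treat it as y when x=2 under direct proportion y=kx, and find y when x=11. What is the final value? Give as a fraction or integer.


Start with 438.
Step 1: Take 1/6: 438 * 1/6 = 73
Step 2: Increase by 10%: 73 * 110/100 = 803/10
Step 3: Direct prop: k = (803/10)/2; new y = k*11 = 803/10*11/2 = 8833/20
Final result = 8833/20

8833/20


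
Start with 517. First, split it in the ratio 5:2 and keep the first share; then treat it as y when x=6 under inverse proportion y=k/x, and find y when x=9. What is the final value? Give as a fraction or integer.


Start with 517.
Step 1: Split 5:2, first share = 517 * 5/7 = 2585/7
Step 2: Inverse prop: k = (2585/7)*6; new y = k/9 = 2585/7*6/9 = 5170/21
Final result = 5170/21

5170/21


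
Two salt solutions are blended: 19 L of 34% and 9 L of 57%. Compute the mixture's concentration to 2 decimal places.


Solute in mixture 1 = 34% of 19 L = 19*34/100 = 323/50 L
Solute in mixture 2 = 57% of 9 L = 9*57/100 = 513/100 L
Total solute = 323/50 + 513/100 = 1159/100 L
Total volume = 19 + 9 = 28 L
Final concentration = 1159/100/28 * 100 = 41.39%

41.39


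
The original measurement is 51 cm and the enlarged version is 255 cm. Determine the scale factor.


Original length = 51 cm
Scaled length = 255 cm
Scale factor = 255 / 51
= 5

5


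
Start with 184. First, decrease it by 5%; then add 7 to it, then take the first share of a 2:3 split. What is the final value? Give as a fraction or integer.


Start with 184.
Step 1: Decrease by 5%: 184 * 95/100 = 874/5
Step 2: Add 7: 874/5+7=909/5; split 2:3 first = 909/5*2/5 = 1818/25
Final result = 1818/25

1818/25


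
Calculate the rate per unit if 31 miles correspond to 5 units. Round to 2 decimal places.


Total miles = 31
Number of units = 5
Unit rate = 31 / 5
= 6.20 miles per unit

6.20


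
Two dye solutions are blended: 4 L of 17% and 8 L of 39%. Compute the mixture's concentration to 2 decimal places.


Solute in mixture 1 = 17% of 4 L = 4*17/100 = 17/25 L
Solute in mixture 2 = 39% of 8 L = 8*39/100 = 78/25 L
Total solute = 17/25 + 78/25 = 19/5 L
Total volume = 4 + 8 = 12 L
Final concentration = 19/5/12 * 100 = 31.67%

31.67


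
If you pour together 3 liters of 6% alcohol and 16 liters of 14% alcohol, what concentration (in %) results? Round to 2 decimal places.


Solute in mixture 1 = 6% of 3 L = 3*6/100 = 9/50 L
Solute in mixture 2 = 14% of 16 L = 16*14/100 = 56/25 L
Total solute = 9/50 + 56/25 = 121/50 L
Total volume = 3 + 16 = 19 L
Final concentration = 121/50/19 * 100 = 12.74%

12.74


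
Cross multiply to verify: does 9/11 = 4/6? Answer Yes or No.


Cross multiply to check 9/11 = 4/6
Left cross product: 9 * 6 = 54
Right cross product: 11 * 4 = 44
54 != 44
Not equal, so proportions differ => No

No


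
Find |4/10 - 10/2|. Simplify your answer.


Simplify: 4/10 = 2/5 and 10/2 = 5
Find common denominator: LCD = 5
Convert: 2/5 and 25/5
Difference = |2 - 25|/5 = 23/5
Simplified = 23/5

23/5


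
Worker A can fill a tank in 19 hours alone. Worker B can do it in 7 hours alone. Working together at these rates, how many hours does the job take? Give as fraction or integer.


Rate of A = 1/19 job per hour
Rate of B = 1/7 job per hour
Combined rate = 1/19 + 1/7
Find common denominator: (7 + 19)/(19*7) = 26/133
Combined rate = 26/133 job per hour
Time together = 1 / (26/133) = 133/26 hours

133/26


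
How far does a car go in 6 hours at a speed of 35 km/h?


Using distance = speed * time
Speed = 35 km/h
Time = 6 hours
Distance = 35 * 6
= 210 km

210


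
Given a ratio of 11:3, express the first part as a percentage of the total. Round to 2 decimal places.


Total parts = 11 + 3 = 14
First part fraction = 11/14
Percentage = (11/14) * 100
= 0.785714 * 100
= 78.57%

78.57


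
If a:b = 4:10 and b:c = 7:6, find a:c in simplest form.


Given a:b = 4:10 and b:c = 7:6
Make b consistent. Multiply first ratio by 7: a:b = 28:70
Multiply second ratio by 10: b:c = 70:60
Now b = 70 in both, so a:b:c = 28:70:60
Therefore a:c = 28:60
Simplify by GCD: a:c = 7:15

7:15


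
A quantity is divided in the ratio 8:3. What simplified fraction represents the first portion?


Total parts = 8 + 3 = 11
First part fraction = 8/11
Simplify: 8/11 = 8/11

8/11


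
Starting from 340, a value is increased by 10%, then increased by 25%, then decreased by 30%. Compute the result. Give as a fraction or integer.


Start: 340
Step 1: increase by 10% => multiply by 110/100
  340 * 110/100 = 374
Step 2: increase by 25% => multiply by 125/100
  374 * 125/100 = 935/2
Step 3: decrease by 30% => multiply by 70/100
  935/2 * 70/100 = 1309/4
Final value = 1309/4

1309/4


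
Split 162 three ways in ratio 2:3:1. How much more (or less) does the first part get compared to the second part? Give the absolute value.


Total parts = 2 + 3 + 1 = 6
Value per part = 162 / 6 = 27
Shares: 2*27=54, 3*27=81, 1*27=27
First share = 54, second share = 81
Difference = |54 - 81| = 27

27


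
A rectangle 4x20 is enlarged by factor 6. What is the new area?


Original dimensions: 4 x 20
Enlargement factor = 6
New width = 4 * 6 = 24
New height = 20 * 6 = 120
New area = 24 * 120 = 2880

2880


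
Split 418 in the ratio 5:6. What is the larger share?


Total parts = 5 + 6 = 11
Value per part = 418 / 11 = 38
First share = 5 * 38 = 190
Second share = 6 * 38 = 228
Larger share = 228

228


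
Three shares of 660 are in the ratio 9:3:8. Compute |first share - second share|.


Total parts = 9 + 3 + 8 = 20
Value per part = 660 / 20 = 33
Shares: 9*33=297, 3*33=99, 8*33=264
First share = 297, second share = 99
Difference = |297 - 99| = 198

198


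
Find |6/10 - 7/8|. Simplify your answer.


Simplify: 6/10 = 3/5 and 7/8 = 7/8
Find common denominator: LCD = 40
Convert: 24/40 and 35/40
Difference = |24 - 35|/40 = 11/40
Simplified = 11/40

11/40


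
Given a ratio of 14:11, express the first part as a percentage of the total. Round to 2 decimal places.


Total parts = 14 + 11 = 25
First part fraction = 14/25
Percentage = (14/25) * 100
= 0.56 * 100
= 56.00%

56.00


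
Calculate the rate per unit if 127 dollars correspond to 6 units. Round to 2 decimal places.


Total dollars = 127
Number of units = 6
Unit rate = 127 / 6
= 21.17 dollars per unit

21.17


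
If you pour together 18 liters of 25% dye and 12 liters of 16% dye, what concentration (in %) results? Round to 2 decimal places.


Solute in mixture 1 = 25% of 18 L = 18*25/100 = 9/2 L
Solute in mixture 2 = 16% of 12 L = 12*16/100 = 48/25 L
Total solute = 9/2 + 48/25 = 321/50 L
Total volume = 18 + 12 = 30 L
Final concentration = 321/50/30 * 100 = 21.40%

21.40


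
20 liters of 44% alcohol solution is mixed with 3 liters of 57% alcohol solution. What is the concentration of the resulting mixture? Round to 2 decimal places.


Solute in mixture 1 = 44% of 20 L = 20*44/100 = 44/5 L
Solute in mixture 2 = 57% of 3 L = 3*57/100 = 171/100 L
Total solute = 44/5 + 171/100 = 1051/100 L
Total volume = 20 + 3 = 23 L
Final concentration = 1051/100/23 * 100 = 45.70%

45.70


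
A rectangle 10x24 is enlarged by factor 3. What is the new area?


Original dimensions: 10 x 24
Enlargement factor = 3
New width = 10 * 3 = 30
New height = 24 * 3 = 72
New area = 30 * 72 = 2160

2160


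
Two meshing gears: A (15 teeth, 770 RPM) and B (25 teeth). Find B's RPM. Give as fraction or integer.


Gear ratio: teeth_A * RPM_A = teeth_B * RPM_B
15 * 770 = 25 * RPM_B
11550 = 25 * RPM_B
RPM_B = 11550 / 25
RPM_B = 462

462


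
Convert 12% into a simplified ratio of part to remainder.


Part = 12%, Remainder = 88%
Ratio = 12:88
GCD(12, 88) = 4
Simplify: 3:22 = 3:22

3:22


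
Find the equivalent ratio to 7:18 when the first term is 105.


Original ratio: 7:18
First term target: 105
Scale factor = 105 / 7 = 15
Multiply second term: 18 * 15 = 270
Equivalent ratio = 105:270

105:270


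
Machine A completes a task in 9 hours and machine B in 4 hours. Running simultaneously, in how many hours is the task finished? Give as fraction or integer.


Rate of A = 1/9 job per hour
Rate of B = 1/4 job per hour
Combined rate = 1/9 + 1/4
Find common denominator: (4 + 9)/(9*4) = 13/36
Combined rate = 13/36 job per hour
Time together = 1 / (13/36) = 36/13 hours

36/13


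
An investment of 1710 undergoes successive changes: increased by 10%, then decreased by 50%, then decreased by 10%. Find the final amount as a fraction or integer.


Start: 1710
Step 1: increase by 10% => multiply by 110/100
  1710 * 110/100 = 1881
Step 2: decrease by 50% => multiply by 50/100
  1881 * 50/100 = 1881/2
Step 3: decrease by 10% => multiply by 90/100
  1881/2 * 90/100 = 16929/20
Final value = 16929/20

16929/20


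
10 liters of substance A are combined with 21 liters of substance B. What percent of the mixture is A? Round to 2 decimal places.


Volume of A = 10 L
Volume of B = 21 L
Total volume = 10 + 21 = 31 L
Percentage of A = (10/31) * 100
= 32.26%

32.26


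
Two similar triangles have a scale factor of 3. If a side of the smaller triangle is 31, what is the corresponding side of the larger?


Similar triangles have proportional sides
Scale factor = 3
Smaller side = 31
Corresponding larger side = 31 * 3
= 93

93


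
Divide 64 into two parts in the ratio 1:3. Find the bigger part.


Total parts = 1 + 3 = 4
Value per part = 64 / 4 = 16
First share = 1 * 16 = 16
Second share = 3 * 16 = 48
Larger share = 48

48


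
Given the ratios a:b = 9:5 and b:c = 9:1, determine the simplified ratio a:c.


Given a:b = 9:5 and b:c = 9:1
Make b consistent. Multiply first ratio by 9: a:b = 81:45
Multiply second ratio by 5: b:c = 45:5
Now b = 45 in both, so a:b:c = 81:45:5
Therefore a:c = 81:5
Simplify by GCD: a:c = 81:5

81:5


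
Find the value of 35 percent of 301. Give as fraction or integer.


Compute 35% of 301
Convert percentage: 35% = 35/100
Multiply: 301 * 35/100
= 10535/100
= 2107/20

2107/20


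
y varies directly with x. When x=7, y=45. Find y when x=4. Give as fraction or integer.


Direct proportion: y = kx
Find k: k = 45/7 = 45/7
Compute y at x=4: y = 45/7 * 4
y = 180/7

180/7


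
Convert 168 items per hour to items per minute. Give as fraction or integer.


Converting from per hour to per minute
Rate = 168 items per hour
Divide by 60: 168/60
= 14/5 items per minute

14/5


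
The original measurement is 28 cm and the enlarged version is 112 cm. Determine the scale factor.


Original length = 28 cm
Scaled length = 112 cm
Scale factor = 112 / 28
= 4

4


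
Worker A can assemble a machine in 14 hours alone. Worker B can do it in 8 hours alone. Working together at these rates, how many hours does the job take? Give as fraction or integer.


Rate of A = 1/14 job per hour
Rate of B = 1/8 job per hour
Combined rate = 1/14 + 1/8
Find common denominator: (8 + 14)/(14*8) = 22/112
Combined rate = 11/56 job per hour
Time together = 1 / (11/56) = 56/11 hours

56/11


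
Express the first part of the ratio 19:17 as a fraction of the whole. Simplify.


Total parts = 19 + 17 = 36
First part fraction = 19/36
Simplify: 19/36 = 19/36

19/36


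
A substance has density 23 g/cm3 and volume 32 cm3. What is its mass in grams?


Using mass = density * volume
Density = 23 g/cm3
Volume = 32 cm3
Mass = 23 * 32
= 736 g

736


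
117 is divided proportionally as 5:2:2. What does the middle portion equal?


Ratio = 5:2:2
Total parts = 5 + 2 + 2 = 9
Value per part = 117 / 9 = 13
First share = 5 * 13 = 65
Middle share = 2 * 13 = 26
Third share = 2 * 13 = 26

26


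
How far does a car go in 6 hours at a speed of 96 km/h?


Using distance = speed * time
Speed = 96 km/h
Time = 6 hours
Distance = 96 * 6
= 576 km

576


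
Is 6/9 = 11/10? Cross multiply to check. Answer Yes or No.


Cross multiply to check 6/9 = 11/10
Left cross product: 6 * 10 = 60
Right cross product: 9 * 11 = 99
60 != 99
Not equal, so proportions differ => No

No
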